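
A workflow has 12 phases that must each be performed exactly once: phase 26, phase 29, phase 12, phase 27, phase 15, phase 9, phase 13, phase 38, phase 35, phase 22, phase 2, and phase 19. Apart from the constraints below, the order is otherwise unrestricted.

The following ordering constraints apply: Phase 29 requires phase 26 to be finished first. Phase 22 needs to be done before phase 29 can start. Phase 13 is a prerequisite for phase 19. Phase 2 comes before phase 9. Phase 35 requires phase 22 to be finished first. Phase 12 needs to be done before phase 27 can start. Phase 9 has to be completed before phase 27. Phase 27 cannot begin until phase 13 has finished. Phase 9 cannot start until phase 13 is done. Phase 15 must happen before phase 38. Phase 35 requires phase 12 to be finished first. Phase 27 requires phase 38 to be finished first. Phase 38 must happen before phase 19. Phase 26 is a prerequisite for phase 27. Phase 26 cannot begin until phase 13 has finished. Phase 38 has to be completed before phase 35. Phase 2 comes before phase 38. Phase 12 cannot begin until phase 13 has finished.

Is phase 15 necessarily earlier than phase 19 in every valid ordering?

Yes

There is a constraint chain phase 15 → phase 38 → phase 19.
That forces phase 15 before phase 19 in every valid schedule.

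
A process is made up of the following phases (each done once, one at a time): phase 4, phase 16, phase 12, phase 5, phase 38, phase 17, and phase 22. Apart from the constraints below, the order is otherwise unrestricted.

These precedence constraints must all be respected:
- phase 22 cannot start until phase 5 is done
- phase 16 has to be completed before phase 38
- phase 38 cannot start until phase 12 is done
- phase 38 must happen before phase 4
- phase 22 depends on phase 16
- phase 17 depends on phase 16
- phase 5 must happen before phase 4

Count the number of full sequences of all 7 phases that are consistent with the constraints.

123

3 phases have no prerequisites (phase 16, phase 12, phase 5), so any of them could come first.
Enumerating by repeatedly choosing an available phase (one whose prerequisites are all placed) gives 123 distinct complete orderings.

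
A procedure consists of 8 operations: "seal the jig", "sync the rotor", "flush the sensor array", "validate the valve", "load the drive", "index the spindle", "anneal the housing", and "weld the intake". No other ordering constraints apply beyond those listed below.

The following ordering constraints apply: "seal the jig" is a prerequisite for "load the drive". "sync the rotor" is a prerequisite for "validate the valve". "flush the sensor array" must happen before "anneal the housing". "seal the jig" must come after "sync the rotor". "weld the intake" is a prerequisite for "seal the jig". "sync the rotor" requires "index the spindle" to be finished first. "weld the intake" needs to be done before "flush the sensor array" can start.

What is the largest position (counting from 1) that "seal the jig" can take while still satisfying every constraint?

7

The only operation forced after "seal the jig" (directly or by a chain) is "load the drive".
So at least 1 operation follows "seal the jig", putting "seal the jig" no later than position 7. That position is achievable by scheduling everything else first.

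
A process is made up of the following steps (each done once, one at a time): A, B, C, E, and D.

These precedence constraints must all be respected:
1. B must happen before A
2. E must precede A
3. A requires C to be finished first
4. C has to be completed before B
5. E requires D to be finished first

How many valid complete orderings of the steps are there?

The steps with no prerequisites are C, D; any of them can be placed first.
Enumerating by repeatedly choosing an available step (one whose prerequisites are all placed) gives 6 distinct complete orderings.

6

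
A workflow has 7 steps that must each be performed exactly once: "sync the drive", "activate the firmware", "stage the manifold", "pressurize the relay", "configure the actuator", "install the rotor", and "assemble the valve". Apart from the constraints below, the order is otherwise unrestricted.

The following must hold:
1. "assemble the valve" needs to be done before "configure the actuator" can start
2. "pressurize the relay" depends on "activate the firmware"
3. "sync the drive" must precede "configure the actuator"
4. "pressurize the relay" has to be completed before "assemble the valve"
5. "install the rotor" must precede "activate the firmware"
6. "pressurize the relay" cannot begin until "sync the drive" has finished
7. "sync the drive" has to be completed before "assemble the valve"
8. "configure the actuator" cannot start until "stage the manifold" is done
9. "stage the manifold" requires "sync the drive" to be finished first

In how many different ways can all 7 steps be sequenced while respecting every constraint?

The steps with no prerequisites are "sync the drive", "install the rotor"; any of them can be placed first.
Enumerating by repeatedly choosing an available step (one whose prerequisites are all placed) gives 12 distinct complete orderings.

12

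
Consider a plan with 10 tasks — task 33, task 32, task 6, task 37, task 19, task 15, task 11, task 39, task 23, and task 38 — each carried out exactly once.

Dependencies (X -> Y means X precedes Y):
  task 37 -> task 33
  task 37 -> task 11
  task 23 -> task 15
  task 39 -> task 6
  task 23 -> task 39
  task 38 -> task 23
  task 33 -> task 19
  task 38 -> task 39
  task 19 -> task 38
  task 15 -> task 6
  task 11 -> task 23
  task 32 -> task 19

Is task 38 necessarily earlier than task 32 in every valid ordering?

There is a chain task 32 → task 19 → task 38, which puts task 32 before task 38.
So task 38 does not have to come before task 32 — it cannot.

No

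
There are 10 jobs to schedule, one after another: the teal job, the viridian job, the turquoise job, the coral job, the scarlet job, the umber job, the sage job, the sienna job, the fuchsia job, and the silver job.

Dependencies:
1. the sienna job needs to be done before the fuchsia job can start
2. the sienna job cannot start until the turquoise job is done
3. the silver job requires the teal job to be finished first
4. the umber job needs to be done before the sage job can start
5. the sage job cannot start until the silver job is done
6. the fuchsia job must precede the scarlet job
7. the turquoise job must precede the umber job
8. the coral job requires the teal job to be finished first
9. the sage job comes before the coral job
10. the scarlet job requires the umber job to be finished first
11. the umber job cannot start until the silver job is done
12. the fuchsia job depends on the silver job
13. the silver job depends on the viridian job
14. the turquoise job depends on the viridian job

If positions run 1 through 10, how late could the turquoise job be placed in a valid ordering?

4

Every job that must follow the turquoise job has to come after it. Tracing all chains starting from the turquoise job, those jobs are: the coral job, the scarlet job, the umber job, the sage job, the sienna job, the fuchsia job — 6 in total.
So at least 6 jobs follow the turquoise job, putting the turquoise job no later than position 4. That position is achievable by scheduling everything else first.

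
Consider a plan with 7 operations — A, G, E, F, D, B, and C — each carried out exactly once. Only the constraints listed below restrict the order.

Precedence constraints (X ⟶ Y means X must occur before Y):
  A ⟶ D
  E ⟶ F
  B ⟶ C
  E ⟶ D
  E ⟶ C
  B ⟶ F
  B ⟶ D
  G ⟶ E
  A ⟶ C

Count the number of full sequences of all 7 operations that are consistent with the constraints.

The operations with no prerequisites are A, G, B; any of them can be placed first.
Systematically extending each partial ordering one operation at a time and counting, there are 78 complete orderings.

78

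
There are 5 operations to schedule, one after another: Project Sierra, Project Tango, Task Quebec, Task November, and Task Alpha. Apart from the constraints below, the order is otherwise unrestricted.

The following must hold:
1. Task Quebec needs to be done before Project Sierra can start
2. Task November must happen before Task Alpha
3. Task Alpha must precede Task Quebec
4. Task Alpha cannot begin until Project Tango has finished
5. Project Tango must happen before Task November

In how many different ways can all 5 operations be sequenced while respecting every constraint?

1

Project Tango is the only operation with nothing required before it, so every ordering starts there.
Every operation is then forced in turn, so only 1 complete ordering is consistent with the constraints.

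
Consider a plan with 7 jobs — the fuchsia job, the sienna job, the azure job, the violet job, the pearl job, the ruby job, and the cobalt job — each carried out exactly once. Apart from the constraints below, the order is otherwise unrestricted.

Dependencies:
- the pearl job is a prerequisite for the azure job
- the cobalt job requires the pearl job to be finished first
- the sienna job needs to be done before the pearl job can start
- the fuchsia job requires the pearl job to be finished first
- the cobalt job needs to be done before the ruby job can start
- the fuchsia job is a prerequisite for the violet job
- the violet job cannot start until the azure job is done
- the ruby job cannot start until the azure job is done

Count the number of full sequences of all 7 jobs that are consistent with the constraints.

16

Only the sienna job has no prerequisites, so it must go first.
Enumerating by repeatedly choosing an available job (one whose prerequisites are all placed) gives 16 distinct complete orderings.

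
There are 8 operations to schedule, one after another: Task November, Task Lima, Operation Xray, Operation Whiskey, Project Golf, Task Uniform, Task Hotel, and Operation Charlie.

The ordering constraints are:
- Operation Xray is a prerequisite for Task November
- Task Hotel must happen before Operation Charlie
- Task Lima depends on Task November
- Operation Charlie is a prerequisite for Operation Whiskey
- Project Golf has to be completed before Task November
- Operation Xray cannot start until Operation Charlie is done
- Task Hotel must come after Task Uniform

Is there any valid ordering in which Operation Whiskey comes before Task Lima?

Nothing in the constraints forces Task Lima before Operation Whiskey — there is no chain from Task Lima to Operation Whiskey.
So a valid ordering placing Operation Whiskey earlier than Task Lima exists.

Yes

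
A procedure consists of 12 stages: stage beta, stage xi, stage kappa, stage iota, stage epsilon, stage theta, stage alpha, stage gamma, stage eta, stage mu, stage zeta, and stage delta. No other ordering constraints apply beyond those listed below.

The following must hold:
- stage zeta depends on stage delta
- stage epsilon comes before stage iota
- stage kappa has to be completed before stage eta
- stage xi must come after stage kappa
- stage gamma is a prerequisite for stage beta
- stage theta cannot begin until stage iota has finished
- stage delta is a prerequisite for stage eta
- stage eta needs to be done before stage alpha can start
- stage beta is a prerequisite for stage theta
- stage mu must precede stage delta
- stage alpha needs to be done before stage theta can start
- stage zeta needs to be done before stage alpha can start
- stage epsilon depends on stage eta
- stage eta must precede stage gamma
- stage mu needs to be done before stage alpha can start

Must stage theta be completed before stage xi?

No

Stage theta and stage xi are not related by any chain of constraints.
There exist valid orderings with stage xi before stage theta, so stage theta is not required to come first.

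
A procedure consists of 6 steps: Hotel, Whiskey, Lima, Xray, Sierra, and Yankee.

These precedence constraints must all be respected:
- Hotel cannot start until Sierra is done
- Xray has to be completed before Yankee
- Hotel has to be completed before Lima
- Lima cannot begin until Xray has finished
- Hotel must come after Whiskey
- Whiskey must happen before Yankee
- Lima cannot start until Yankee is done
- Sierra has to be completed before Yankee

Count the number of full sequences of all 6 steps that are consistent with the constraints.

14

3 steps have no prerequisites (Whiskey, Xray, Sierra), so any of them could come first.
Systematically extending each partial ordering one step at a time and counting, there are 14 complete orderings.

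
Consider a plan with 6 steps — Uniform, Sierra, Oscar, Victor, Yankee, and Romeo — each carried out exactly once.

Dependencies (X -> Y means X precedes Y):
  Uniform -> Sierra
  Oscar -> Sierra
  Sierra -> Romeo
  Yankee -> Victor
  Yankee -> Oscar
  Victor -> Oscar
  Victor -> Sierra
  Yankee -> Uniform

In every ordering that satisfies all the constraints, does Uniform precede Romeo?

Yes

Following the dependencies: Uniform → Sierra → Romeo.
That forces Uniform before Romeo in every valid schedule.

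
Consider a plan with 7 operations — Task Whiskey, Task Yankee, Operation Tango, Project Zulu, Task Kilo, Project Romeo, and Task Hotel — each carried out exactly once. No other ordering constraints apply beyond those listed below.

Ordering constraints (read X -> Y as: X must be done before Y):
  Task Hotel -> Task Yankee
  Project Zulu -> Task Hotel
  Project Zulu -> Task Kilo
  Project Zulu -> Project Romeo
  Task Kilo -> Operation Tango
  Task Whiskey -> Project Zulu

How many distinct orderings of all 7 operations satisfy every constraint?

30

Task Whiskey is the only operation with nothing required before it, so every ordering starts there.
Counting all ways to extend the partial order to a total order gives 30.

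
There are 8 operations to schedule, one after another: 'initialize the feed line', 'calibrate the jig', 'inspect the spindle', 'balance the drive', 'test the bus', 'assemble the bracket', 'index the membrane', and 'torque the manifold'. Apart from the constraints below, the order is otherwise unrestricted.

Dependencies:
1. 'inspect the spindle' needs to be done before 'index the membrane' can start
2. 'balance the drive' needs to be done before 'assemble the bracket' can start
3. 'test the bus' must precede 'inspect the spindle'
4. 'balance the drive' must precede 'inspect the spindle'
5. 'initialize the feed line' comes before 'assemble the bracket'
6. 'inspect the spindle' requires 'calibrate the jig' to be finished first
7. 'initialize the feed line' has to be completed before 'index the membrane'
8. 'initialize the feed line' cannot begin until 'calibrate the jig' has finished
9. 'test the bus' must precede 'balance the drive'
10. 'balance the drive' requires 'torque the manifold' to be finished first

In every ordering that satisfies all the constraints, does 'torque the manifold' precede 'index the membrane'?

There is a constraint chain 'torque the manifold' → 'balance the drive' → 'inspect the spindle' → 'index the membrane'.
So 'torque the manifold' must precede 'index the membrane' in any valid ordering.

Yes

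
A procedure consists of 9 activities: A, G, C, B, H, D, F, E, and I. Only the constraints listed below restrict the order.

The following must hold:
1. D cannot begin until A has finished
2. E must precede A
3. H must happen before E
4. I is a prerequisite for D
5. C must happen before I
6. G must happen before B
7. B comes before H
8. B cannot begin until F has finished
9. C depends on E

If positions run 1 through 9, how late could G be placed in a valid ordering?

2

The activities that are forced after G, directly or by a chain of constraints, are A, C, B, H, D, E, I. That's 7 activities.
So at least 7 activities follow G, putting G no later than position 2. That position is achievable by scheduling everything else first.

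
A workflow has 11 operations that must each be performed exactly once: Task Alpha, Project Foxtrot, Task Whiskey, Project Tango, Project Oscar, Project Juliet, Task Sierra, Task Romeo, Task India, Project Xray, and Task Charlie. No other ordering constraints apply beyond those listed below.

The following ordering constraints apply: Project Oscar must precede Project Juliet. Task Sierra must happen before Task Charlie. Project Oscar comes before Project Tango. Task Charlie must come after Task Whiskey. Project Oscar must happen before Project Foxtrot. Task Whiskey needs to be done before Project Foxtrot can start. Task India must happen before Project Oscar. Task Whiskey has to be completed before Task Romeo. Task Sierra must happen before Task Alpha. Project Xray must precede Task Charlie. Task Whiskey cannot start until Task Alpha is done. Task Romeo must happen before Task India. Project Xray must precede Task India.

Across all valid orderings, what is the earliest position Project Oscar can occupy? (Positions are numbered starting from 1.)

Working backwards through the constraints from Project Oscar, its full set of required predecessors is Task Alpha, Task Whiskey, Task Sierra, Task Romeo, Task India, Project Xray — 6 of them.
With 6 mandatory predecessors, the earliest Project Oscar can sit is position 6+1 = 7, and placing just those 6 first achieves it.

7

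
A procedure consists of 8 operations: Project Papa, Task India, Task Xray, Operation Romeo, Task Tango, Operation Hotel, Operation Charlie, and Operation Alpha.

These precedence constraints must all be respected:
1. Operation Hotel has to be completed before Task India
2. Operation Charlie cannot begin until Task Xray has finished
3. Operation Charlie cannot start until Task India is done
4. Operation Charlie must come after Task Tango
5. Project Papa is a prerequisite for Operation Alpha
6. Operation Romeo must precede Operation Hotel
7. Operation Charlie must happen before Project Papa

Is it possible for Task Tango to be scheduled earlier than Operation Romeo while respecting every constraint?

Yes

No chain of constraints runs from Operation Romeo to Task Tango, so Operation Romeo is not required to come first.
That means at least one valid schedule has Task Tango before Operation Romeo.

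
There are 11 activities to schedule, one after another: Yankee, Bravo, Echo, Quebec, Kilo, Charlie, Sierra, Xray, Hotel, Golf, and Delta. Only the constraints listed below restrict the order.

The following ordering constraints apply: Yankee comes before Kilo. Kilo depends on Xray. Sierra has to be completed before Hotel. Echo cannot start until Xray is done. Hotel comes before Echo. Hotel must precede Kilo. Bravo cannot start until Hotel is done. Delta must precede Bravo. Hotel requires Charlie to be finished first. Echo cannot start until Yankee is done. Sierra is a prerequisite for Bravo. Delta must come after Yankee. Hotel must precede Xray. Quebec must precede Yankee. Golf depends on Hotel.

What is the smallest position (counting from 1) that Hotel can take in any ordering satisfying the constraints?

Every activity that must precede Hotel has to come before it. Tracing all chains that end at Hotel, those activities are: Charlie, Sierra — 2 in total.
So at minimum 2 activities come before Hotel, putting Hotel no earlier than position 3. That position is achievable by scheduling exactly those predecessors first.

3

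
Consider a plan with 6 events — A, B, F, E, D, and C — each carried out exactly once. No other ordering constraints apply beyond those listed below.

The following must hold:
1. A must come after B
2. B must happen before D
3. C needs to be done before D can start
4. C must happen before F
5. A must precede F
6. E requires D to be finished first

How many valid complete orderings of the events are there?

15

The events with no prerequisites are B, C; any of them can be placed first.
Enumerating by repeatedly choosing an available event (one whose prerequisites are all placed) gives 15 distinct complete orderings.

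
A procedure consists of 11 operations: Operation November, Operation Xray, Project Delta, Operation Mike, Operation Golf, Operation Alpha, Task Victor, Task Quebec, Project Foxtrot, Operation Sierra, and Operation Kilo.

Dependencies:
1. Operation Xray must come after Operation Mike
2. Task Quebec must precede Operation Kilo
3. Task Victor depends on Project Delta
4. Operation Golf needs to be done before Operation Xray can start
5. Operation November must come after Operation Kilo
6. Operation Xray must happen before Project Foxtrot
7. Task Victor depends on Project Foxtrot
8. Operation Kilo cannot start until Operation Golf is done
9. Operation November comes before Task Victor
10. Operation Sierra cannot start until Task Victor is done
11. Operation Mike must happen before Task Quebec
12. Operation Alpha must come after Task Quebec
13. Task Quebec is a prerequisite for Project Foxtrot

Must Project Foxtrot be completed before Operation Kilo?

No chain of constraints connects Project Foxtrot to Operation Kilo in either direction.
So Project Foxtrot can come before Operation Kilo or after — it is not forced.

No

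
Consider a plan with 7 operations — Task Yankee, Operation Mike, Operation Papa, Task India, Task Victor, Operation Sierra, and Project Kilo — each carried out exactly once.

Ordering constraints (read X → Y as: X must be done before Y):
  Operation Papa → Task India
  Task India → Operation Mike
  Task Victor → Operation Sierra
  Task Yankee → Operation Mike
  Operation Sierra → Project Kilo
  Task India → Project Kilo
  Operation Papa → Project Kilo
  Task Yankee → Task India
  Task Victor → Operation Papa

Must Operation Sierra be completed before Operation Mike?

No

No chain of constraints connects Operation Sierra to Operation Mike in either direction.
There exist valid orderings with Operation Mike before Operation Sierra, so Operation Sierra is not required to come first.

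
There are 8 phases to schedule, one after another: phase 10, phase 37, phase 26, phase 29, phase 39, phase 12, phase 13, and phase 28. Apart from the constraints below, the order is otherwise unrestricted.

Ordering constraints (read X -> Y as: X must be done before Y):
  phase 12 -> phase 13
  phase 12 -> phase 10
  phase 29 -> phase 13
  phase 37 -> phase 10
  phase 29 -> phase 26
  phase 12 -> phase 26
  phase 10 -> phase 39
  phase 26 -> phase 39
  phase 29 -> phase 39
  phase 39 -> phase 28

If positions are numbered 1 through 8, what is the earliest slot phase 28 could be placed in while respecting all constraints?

Working backwards through the constraints from phase 28, its full set of required predecessors is phase 10, phase 37, phase 26, phase 29, phase 39, phase 12 — 6 of them.
With 6 mandatory predecessors, the earliest phase 28 can sit is position 6+1 = 7, and placing just those 6 first achieves it.

7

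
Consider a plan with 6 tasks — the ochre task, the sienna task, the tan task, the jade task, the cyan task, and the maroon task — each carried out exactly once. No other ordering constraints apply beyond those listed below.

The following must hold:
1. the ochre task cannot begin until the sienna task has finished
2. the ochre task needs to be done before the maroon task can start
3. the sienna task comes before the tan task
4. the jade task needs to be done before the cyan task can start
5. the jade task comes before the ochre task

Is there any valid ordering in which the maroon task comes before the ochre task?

The constraints give a chain the ochre task → the maroon task, which forces the ochre task before the maroon task.
So no valid ordering can have the maroon task before the ochre task.

No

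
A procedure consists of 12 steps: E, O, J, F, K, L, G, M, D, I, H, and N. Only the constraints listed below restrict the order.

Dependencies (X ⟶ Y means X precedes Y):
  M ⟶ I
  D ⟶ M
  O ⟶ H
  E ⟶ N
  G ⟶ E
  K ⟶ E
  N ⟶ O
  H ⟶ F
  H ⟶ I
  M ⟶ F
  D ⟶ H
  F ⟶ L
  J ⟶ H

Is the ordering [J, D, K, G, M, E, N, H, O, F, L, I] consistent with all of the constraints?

No

The sequence places H ahead of O.
Since O is required before H, the ordering is invalid.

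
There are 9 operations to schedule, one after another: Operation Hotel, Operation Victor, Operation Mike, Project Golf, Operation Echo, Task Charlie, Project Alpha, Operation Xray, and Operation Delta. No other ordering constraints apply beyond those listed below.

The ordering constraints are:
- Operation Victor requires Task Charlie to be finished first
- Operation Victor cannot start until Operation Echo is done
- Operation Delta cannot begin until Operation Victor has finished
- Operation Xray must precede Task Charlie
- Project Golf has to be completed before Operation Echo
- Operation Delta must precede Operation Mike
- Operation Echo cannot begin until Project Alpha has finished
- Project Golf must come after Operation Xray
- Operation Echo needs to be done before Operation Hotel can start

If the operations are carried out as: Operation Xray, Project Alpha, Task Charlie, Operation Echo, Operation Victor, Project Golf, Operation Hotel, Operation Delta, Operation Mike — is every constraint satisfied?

No

In the proposed order, Operation Echo appears before Project Golf.
That contradicts the constraint that Project Golf must precede Operation Echo.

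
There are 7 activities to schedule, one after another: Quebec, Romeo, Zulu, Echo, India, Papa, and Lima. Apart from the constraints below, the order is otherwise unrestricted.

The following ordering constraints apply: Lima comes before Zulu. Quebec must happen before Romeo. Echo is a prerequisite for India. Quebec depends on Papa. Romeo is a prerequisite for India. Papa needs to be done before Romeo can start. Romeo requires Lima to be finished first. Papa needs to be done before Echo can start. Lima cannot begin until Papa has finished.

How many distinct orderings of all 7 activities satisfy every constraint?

Papa is the only activity with nothing required before it, so every ordering starts there.
Enumerating by repeatedly choosing an available activity (one whose prerequisites are all placed) gives 33 distinct complete orderings.

33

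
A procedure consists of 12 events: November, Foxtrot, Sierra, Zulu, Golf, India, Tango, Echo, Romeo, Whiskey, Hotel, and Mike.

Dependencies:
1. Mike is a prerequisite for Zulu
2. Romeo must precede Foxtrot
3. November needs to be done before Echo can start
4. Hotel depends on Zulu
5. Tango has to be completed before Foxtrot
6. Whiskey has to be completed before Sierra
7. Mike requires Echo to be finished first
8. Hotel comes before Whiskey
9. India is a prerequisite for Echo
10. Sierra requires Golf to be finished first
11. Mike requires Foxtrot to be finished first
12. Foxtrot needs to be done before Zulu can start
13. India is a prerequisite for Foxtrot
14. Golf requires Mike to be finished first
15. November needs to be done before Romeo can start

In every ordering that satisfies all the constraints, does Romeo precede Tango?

Romeo and Tango are not related by any chain of constraints.
A valid ordering placing Tango before Romeo exists, so the answer is no.

No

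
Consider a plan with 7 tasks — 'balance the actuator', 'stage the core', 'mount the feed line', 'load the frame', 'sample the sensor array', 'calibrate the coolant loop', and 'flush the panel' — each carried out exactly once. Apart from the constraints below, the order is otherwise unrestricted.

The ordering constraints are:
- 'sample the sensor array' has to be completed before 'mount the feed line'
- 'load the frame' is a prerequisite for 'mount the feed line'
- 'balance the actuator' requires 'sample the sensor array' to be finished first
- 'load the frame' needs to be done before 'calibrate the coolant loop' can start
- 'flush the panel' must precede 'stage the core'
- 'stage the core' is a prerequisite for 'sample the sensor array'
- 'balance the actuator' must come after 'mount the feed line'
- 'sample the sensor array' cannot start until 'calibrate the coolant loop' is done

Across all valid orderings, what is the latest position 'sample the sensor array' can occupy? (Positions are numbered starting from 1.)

5

Following every chain forward from 'sample the sensor array', the tasks that must come later are 'balance the actuator', 'mount the feed line' — 2 of them.
With 2 mandatory successors out of 7 tasks total, the latest slot for 'sample the sensor array' is 7−2 = 5, and it's reachable by doing all non-successors before 'sample the sensor array'.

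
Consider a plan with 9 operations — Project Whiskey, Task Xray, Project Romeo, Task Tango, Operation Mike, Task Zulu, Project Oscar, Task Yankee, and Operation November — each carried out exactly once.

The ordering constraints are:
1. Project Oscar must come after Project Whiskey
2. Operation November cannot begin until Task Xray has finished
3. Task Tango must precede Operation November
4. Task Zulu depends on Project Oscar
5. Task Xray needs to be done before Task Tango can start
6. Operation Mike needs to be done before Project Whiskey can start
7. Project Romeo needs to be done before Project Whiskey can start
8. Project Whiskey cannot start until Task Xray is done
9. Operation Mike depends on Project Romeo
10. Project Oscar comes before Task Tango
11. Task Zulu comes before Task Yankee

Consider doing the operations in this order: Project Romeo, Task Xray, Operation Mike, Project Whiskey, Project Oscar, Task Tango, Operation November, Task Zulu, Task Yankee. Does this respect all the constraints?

Yes

Going through the constraints one by one, each required predecessor appears earlier in the sequence than its dependent — e.g. Task Xray (position 2) is before Operation November (position 7), as required.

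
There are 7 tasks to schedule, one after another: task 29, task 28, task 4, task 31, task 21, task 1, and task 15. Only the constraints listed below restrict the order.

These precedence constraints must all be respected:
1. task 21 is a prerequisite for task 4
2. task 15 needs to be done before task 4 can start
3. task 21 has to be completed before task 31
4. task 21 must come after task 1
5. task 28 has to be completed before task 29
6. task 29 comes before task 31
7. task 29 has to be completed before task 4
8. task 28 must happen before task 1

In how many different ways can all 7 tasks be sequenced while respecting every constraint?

33

2 tasks have no prerequisites (task 28, task 15), so any of them could come first.
Systematically extending each partial ordering one task at a time and counting, there are 33 complete orderings.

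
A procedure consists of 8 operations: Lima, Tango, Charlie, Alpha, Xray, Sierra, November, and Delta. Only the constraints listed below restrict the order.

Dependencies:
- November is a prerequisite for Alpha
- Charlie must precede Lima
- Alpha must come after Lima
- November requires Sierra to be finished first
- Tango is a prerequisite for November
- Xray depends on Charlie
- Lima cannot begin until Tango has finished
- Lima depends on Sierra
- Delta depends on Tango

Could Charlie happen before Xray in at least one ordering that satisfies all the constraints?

The constraints force Charlie before Xray, so yes — every valid ordering has Charlie earlier.

Yes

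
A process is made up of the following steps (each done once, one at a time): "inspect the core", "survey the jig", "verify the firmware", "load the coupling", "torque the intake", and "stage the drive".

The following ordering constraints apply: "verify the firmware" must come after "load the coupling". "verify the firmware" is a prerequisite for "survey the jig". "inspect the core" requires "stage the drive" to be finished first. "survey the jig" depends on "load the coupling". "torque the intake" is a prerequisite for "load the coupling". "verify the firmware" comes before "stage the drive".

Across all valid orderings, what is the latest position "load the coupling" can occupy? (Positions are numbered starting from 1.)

2

Every step that must follow "load the coupling" has to come after it. Tracing all chains starting from "load the coupling", those steps are: "inspect the core", "survey the jig", "verify the firmware", "stage the drive" — 4 in total.
With 4 mandatory successors out of 6 steps total, the latest slot for "load the coupling" is 6−4 = 2, and it's reachable by doing all non-successors before "load the coupling".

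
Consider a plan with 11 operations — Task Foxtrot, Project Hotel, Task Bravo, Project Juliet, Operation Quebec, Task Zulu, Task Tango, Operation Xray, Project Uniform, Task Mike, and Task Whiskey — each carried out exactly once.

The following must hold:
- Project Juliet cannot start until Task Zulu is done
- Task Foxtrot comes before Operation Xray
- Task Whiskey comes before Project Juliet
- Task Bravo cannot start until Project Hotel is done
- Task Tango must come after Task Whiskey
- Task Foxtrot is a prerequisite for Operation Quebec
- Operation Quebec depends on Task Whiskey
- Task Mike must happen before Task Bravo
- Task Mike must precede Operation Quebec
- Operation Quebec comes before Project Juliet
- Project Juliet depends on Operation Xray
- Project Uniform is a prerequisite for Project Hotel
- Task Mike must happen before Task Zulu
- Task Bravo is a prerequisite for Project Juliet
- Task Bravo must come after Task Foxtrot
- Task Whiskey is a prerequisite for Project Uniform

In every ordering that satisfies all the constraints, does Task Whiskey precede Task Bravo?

Chaining the stated constraints: Task Whiskey → Project Uniform → Project Hotel → Task Bravo.
So Task Whiskey must precede Task Bravo in any valid ordering.

Yes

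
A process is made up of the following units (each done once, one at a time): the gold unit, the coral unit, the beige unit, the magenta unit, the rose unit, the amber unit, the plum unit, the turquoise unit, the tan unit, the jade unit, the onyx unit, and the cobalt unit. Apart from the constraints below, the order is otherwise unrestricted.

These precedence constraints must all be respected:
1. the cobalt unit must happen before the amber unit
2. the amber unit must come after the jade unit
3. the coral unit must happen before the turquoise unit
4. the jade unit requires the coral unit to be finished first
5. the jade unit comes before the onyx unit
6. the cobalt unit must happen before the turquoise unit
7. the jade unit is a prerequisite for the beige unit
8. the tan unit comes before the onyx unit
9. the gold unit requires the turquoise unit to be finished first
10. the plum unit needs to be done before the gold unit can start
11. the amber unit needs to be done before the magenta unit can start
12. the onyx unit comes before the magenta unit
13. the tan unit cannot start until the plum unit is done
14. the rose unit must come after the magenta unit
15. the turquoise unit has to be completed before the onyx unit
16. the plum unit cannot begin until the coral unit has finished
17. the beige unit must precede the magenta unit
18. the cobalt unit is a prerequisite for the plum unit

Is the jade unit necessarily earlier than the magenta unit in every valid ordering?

Chaining the stated constraints: the jade unit → the onyx unit → the magenta unit.
That forces the jade unit before the magenta unit in every valid schedule.

Yes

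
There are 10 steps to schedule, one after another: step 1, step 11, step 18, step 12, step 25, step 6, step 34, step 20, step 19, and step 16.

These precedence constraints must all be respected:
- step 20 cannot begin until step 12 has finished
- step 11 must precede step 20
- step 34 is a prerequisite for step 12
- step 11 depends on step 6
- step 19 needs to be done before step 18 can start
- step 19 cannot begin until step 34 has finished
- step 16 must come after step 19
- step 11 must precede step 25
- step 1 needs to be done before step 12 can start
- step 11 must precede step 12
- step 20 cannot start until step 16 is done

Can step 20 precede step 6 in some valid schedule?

No

The constraints give a chain step 6 → step 11 → step 20, which forces step 6 before step 20.
So no valid ordering can have step 20 before step 6.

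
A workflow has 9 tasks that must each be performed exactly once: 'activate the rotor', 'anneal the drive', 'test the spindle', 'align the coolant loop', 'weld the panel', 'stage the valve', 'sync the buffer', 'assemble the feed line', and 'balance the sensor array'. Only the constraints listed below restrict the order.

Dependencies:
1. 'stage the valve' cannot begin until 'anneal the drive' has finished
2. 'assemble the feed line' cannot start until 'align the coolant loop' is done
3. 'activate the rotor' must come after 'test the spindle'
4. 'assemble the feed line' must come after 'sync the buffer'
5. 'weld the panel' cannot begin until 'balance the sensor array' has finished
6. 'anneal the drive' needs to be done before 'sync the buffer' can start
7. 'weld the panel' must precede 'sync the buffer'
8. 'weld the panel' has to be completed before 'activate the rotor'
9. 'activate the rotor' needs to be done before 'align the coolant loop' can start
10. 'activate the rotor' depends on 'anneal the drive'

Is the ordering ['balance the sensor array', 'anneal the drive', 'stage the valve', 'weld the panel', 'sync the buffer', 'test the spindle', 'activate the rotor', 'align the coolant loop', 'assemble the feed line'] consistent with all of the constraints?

Yes

Every stated constraint is respected: 'anneal the drive' sits at position 2, ahead of 'activate the rotor' at position 7, and each of the other listed pairs likewise has the predecessor earlier in the sequence.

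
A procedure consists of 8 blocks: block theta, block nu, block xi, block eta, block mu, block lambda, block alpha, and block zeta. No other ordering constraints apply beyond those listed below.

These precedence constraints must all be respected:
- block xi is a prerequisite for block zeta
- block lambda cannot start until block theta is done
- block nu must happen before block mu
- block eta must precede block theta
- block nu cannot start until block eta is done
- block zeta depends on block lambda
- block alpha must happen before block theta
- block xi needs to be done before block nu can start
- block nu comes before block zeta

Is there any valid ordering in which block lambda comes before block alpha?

The constraints give a chain block alpha → block theta → block lambda, which forces block alpha before block lambda.
Hence block lambda can never be scheduled before block alpha.

No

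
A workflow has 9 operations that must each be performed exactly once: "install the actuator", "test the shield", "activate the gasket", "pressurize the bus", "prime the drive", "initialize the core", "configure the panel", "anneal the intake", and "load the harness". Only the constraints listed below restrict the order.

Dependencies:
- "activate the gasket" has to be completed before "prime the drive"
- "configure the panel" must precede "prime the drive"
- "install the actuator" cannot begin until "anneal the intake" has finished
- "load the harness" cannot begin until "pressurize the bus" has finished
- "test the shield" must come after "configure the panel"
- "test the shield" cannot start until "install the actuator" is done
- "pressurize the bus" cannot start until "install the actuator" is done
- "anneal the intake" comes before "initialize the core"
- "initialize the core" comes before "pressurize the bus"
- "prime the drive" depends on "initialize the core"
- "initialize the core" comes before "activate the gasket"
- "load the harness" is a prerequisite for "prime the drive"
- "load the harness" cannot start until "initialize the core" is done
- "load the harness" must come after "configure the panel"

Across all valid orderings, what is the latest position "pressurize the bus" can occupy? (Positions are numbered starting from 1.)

7

Following every chain forward from "pressurize the bus", the operations that must come later are "prime the drive", "load the harness" — 2 of them.
So at least 2 operations follow "pressurize the bus", putting "pressurize the bus" no later than position 7. That position is achievable by scheduling everything else first.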